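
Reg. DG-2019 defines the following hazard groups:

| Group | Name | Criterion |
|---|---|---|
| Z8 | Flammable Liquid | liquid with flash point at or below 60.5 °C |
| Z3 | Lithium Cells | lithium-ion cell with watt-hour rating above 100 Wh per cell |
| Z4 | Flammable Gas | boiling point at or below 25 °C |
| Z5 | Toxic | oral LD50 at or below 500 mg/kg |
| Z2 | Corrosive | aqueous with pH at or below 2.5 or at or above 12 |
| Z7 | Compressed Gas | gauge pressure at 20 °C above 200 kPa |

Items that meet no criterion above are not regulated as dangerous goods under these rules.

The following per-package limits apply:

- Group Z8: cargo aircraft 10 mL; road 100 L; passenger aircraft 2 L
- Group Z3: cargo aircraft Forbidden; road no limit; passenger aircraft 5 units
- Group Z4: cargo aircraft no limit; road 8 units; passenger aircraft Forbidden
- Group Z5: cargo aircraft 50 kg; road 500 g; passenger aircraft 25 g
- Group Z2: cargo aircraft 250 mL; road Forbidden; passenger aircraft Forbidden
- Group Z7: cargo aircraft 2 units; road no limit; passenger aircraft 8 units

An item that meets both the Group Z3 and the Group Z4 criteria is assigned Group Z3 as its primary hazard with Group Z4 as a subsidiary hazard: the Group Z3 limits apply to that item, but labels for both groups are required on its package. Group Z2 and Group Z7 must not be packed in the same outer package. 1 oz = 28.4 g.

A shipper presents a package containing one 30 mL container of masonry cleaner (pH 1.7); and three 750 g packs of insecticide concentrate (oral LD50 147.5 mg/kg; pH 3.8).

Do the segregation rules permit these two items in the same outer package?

Masonry cleaner: pH 1.7 ≤ 2.5 → Group Z2 (Corrosive).
With oral LD50 147.5 mg/kg (≤ 500 mg/kg), the insecticide concentrate falls in Group Z5.
No segregation rule bars Group Z2 with Group Z5.

Yes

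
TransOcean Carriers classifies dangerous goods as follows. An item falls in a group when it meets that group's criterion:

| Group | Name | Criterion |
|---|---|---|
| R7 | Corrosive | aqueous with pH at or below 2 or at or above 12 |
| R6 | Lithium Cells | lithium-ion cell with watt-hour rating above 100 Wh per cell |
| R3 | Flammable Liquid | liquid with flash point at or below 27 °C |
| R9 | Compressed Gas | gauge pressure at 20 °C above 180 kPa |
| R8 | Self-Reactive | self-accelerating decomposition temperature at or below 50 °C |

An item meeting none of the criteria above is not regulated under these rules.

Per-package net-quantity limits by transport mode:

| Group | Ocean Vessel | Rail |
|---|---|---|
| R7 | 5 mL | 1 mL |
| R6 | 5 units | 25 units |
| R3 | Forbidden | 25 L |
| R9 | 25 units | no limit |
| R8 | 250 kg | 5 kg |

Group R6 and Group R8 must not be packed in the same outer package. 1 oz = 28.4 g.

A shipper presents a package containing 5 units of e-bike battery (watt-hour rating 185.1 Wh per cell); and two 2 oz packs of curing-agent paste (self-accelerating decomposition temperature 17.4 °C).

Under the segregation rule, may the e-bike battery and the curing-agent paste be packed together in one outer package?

No

Watt-hour rating 185.1 Wh per cell meets the Group R6 criterion (Lithium Cells), so the e-bike battery is Group R6.
With self-accelerating decomposition temperature 17.4 °C (≤ 50 °C), the curing-agent paste falls in Group R8.
Group R6 and Group R8 may not share an outer package.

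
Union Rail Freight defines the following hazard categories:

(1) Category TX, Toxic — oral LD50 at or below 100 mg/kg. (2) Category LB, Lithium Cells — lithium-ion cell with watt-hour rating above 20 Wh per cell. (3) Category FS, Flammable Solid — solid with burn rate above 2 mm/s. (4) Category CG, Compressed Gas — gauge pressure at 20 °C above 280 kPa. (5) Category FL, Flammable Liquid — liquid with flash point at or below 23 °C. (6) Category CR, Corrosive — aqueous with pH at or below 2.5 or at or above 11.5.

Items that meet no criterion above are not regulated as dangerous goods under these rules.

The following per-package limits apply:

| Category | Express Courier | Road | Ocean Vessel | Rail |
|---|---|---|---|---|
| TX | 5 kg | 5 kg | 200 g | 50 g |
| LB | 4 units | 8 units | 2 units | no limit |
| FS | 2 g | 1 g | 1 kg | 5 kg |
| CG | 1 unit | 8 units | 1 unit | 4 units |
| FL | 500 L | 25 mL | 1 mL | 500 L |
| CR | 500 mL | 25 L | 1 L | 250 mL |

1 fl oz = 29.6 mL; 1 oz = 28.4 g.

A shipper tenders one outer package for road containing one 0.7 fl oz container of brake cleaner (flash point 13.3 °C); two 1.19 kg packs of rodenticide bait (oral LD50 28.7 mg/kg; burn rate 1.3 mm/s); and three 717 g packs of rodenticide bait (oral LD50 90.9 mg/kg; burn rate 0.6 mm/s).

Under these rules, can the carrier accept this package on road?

Brake cleaner: flash point 13.3 °C ≤ 23 °C → Category FL (Flammable Liquid).
The rodenticide bait has oral LD50 28.7 mg/kg, which is ≤ 100 mg/kg, so it is Category TX (Toxic).
With oral LD50 90.9 mg/kg (≤ 100 mg/kg), the rodenticide bait falls in Category TX.
Category TX net quantity: (two 1.19 kg packs = 2.38 kg) + (three 717 g packs = 2.151 kg) = 4.531 kg.
4.531 kg ≤ 5 kg (road limit, Category TX) — within limit.
Category FL quantity: one 0.7 fl oz container = 20.72 mL.
That is within the Category FL road limit of 25 mL.
Every hazard category is within its road limit and no segregation rule is violated.

Yes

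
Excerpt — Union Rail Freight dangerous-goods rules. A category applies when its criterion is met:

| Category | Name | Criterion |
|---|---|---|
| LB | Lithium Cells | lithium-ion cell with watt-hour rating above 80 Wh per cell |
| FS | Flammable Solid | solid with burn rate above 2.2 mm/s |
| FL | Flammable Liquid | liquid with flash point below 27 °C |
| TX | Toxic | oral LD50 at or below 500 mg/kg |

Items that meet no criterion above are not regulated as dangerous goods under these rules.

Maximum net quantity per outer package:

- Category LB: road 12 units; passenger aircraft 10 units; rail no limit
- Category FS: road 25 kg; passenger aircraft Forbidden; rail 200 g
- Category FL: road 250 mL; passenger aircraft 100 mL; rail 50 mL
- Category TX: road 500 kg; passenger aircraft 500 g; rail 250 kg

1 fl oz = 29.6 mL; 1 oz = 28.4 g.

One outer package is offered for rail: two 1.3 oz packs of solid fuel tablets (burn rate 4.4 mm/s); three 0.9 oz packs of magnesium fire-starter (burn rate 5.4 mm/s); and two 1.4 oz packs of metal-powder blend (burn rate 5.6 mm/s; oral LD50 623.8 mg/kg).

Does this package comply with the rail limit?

The solid fuel tablets have burn rate 4.4 mm/s, which is > 2.2 mm/s, so they are Category FS (Flammable Solid).
Burn rate 5.4 mm/s meets the Category FS criterion (Flammable Solid), so the magnesium fire-starter is Category FS.
Metal-powder blend: burn rate 5.6 mm/s > 2.2 mm/s → Category FS (Flammable Solid).
Total Category FS: (two 1.3 oz packs = 73.84 g) + (three 0.9 oz packs = 76.68 g) + (two 1.4 oz packs = 79.52 g) = 230.04 g.
230.04 g > 200 g (rail limit, Category FS) — over the limit.

No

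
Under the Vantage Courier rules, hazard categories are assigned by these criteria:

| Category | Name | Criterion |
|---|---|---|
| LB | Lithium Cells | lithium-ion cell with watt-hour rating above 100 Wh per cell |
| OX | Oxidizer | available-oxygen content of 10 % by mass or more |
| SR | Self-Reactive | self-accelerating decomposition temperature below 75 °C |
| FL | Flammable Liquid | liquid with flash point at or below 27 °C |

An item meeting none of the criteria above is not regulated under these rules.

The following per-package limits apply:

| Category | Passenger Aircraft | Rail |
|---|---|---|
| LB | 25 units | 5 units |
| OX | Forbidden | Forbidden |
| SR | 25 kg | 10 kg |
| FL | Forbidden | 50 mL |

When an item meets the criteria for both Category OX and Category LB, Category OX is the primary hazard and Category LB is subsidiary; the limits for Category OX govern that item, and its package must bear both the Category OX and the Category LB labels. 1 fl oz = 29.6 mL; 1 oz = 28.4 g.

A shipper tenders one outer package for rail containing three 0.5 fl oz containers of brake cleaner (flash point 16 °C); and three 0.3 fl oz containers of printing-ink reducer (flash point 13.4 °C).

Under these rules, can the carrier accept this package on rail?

With flash point 16 °C (≤ 27 °C), the brake cleaner falls in Category FL.
The printing-ink reducer has flash point 13.4 °C, which is ≤ 27 °C, so it is Category FL (Flammable Liquid).
Category FL net quantity: (three 0.5 fl oz containers = 44.4 mL) + (three 0.3 fl oz containers = 26.64 mL) = 71.04 mL.
That exceeds the Category FL rail limit of 50 mL.

No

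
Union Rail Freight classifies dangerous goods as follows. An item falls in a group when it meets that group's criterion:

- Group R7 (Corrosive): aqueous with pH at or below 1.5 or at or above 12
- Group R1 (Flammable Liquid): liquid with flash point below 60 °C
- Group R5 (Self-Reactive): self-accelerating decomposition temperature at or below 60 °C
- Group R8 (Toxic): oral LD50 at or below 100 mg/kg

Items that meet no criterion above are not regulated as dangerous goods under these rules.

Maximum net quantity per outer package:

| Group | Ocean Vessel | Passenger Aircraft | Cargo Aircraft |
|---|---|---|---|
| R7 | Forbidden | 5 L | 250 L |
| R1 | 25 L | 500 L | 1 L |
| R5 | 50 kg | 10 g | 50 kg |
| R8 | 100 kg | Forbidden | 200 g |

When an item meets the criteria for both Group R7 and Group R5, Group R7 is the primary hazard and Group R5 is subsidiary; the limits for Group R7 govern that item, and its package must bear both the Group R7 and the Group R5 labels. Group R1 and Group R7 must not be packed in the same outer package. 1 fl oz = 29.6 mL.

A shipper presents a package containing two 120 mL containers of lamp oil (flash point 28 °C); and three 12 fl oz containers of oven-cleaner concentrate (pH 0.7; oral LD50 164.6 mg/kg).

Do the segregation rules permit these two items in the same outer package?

No

Flash point 28 °C meets the Group R1 criterion (Flammable Liquid), so the lamp oil is Group R1.
pH 0.7 meets the Group R7 criterion (Corrosive), so the oven-cleaner concentrate is Group R7.
Group R1 and Group R7 may not share an outer package.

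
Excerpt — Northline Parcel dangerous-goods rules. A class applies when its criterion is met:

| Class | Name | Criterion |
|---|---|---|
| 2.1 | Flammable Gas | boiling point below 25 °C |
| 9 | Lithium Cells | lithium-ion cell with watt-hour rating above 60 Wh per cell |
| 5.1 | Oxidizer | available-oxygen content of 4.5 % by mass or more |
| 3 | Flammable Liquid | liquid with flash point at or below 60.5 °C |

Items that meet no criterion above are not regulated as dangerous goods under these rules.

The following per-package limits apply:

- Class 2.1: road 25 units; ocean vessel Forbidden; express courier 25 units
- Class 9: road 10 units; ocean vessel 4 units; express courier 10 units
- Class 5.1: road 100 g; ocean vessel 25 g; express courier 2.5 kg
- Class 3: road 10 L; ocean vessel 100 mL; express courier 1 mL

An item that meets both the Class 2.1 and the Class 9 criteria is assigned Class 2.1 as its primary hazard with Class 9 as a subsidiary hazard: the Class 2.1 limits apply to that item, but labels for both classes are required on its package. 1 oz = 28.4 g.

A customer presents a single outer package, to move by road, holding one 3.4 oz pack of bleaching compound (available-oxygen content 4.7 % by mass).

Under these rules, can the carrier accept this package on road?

Yes

Available-oxygen content 4.7 % by mass meets the Class 5.1 criterion (Oxidizer), so the bleaching compound is Class 5.1.
Class 5.1 quantity: one 3.4 oz pack = 96.56 g.
That is within the Class 5.1 road limit of 100 g.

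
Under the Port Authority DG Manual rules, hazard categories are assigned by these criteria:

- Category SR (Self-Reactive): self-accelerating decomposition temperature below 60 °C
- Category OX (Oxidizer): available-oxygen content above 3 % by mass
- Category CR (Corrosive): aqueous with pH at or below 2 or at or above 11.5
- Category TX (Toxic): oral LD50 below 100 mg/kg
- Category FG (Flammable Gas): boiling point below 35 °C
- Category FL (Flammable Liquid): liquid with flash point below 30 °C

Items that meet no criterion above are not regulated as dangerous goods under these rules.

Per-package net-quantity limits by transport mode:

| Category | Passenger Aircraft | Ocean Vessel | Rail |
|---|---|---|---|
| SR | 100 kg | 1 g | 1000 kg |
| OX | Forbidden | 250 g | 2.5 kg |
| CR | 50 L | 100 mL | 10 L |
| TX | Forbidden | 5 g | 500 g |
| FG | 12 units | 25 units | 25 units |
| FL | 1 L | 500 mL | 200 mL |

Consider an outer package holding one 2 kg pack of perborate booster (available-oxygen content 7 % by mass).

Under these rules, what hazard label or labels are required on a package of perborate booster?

Category OX

With available-oxygen content 7 % by mass (> 3 % by mass), the perborate booster falls in Category OX.
Only the Category OX label is required.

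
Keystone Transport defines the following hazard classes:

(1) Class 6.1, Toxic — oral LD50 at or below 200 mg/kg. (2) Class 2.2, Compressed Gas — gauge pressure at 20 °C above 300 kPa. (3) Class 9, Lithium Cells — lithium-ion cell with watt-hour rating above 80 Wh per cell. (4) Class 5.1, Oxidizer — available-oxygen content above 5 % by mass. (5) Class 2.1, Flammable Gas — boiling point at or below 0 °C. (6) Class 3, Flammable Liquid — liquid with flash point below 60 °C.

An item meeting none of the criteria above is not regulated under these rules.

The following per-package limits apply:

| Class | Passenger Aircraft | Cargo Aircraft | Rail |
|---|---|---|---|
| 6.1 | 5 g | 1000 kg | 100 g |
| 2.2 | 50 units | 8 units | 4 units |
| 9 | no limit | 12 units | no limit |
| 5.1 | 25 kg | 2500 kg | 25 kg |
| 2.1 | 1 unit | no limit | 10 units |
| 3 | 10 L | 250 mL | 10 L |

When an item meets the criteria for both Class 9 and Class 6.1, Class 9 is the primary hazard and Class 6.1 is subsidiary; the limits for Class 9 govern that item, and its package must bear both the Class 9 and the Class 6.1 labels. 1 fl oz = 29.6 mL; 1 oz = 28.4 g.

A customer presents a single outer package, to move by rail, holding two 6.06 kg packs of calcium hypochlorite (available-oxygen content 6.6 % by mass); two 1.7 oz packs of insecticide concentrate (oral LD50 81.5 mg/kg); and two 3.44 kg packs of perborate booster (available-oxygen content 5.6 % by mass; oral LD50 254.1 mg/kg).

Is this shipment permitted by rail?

Yes

The calcium hypochlorite has available-oxygen content 6.6 % by mass, which is > 5 % by mass, so it is Class 5.1 (Oxidizer).
Oral LD50 81.5 mg/kg meets the Class 6.1 criterion (Toxic), so the insecticide concentrate is Class 6.1.
Perborate booster: available-oxygen content 5.6 % by mass > 5 % by mass → Class 5.1 (Oxidizer).
Class 5.1 net quantity: (two 6.06 kg packs = 12.12 kg) + (two 3.44 kg packs = 6.88 kg) = 19 kg.
19 kg is within the rail limit of 25 kg for Class 5.1.
Class 6.1 quantity: two 1.7 oz packs = 96.56 g.
That is within the Class 6.1 rail limit of 100 g.
Every hazard class is within its rail limit and no segregation rule is violated.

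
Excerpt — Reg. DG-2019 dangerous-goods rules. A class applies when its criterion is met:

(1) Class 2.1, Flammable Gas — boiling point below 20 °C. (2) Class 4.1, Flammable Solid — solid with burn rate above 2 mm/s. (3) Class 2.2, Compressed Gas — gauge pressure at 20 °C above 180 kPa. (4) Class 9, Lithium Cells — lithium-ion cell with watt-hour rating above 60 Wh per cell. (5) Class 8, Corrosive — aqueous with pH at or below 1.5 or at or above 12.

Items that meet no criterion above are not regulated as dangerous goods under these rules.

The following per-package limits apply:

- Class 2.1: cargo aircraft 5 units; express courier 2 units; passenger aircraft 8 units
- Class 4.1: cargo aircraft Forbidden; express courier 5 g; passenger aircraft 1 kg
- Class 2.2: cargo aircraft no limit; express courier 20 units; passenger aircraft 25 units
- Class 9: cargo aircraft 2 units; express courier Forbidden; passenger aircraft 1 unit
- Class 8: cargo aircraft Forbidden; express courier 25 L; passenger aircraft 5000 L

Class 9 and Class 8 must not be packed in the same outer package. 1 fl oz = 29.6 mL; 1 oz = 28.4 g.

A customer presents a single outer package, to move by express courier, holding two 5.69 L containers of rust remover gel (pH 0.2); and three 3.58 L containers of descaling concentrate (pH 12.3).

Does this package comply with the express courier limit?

With pH 0.2 (≤ 1.5), the rust remover gel falls in Class 8.
With pH 12.3 (≥ 12), the descaling concentrate falls in Class 8.
Total Class 8: (two 5.69 L containers = 11.38 L) + (three 3.58 L containers = 10.74 L) = 22.12 L.
22.12 L ≤ 25 L (express courier limit, Class 8) — within limit.

Yes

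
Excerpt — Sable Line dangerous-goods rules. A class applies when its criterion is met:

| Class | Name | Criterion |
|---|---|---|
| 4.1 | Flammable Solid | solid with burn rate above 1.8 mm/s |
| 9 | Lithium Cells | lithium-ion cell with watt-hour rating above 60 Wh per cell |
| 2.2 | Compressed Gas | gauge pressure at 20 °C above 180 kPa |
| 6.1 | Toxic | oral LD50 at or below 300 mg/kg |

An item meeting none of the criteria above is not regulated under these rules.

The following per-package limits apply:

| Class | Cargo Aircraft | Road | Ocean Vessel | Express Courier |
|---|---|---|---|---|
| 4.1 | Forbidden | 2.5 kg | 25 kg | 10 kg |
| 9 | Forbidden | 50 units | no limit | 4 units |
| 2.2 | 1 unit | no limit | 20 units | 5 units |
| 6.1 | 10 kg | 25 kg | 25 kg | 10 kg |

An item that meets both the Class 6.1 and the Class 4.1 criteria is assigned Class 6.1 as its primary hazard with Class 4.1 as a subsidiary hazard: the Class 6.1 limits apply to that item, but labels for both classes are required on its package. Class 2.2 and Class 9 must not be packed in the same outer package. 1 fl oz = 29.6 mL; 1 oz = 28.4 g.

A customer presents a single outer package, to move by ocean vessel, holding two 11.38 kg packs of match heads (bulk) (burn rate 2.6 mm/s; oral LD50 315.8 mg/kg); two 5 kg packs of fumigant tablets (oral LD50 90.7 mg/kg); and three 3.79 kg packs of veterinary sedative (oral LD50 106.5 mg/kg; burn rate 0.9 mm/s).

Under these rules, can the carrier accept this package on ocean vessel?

Yes

Match heads (bulk): burn rate 2.6 mm/s > 1.8 mm/s → Class 4.1 (Flammable Solid).
The fumigant tablets have oral LD50 90.7 mg/kg, which is ≤ 300 mg/kg, so they are Class 6.1 (Toxic).
With oral LD50 106.5 mg/kg (≤ 300 mg/kg), the veterinary sedative falls in Class 6.1.
Total Class 6.1: (two 5 kg packs = 10 kg) + (three 3.79 kg packs = 11.37 kg) = 21.37 kg.
That is within the Class 6.1 ocean vessel limit of 25 kg.
Class 4.1 quantity: two 11.38 kg packs = 22.76 kg.
22.76 kg ≤ 25 kg (ocean vessel limit, Class 4.1) — within limit.
The segregation rule (Class 2.2 with Class 9) does not apply to Class 6.1 with Class 4.1.
Every hazard class is within its ocean vessel limit and no segregation rule is violated.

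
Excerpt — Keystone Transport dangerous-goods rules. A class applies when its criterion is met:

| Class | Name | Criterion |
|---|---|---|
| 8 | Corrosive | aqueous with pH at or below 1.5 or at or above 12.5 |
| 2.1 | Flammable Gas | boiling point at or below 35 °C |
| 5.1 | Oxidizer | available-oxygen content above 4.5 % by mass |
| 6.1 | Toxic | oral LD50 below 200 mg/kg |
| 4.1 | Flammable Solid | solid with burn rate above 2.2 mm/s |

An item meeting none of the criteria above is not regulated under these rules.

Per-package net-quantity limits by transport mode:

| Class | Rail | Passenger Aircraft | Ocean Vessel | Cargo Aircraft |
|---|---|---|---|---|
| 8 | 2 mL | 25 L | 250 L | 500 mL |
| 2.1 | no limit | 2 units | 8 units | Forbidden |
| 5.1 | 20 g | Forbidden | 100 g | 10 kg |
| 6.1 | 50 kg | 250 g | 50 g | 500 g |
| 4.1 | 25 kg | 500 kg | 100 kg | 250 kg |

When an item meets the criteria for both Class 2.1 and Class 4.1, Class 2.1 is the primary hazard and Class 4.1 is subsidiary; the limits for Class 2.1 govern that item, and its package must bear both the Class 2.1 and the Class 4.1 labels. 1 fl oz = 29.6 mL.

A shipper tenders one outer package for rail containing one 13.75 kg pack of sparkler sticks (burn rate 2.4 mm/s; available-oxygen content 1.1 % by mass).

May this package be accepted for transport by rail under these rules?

Yes

With burn rate 2.4 mm/s (> 2.2 mm/s), the sparkler sticks fall in Class 4.1.
Class 4.1 quantity: 13.75 kg.
13.75 kg ≤ 25 kg (rail limit, Class 4.1) — within limit.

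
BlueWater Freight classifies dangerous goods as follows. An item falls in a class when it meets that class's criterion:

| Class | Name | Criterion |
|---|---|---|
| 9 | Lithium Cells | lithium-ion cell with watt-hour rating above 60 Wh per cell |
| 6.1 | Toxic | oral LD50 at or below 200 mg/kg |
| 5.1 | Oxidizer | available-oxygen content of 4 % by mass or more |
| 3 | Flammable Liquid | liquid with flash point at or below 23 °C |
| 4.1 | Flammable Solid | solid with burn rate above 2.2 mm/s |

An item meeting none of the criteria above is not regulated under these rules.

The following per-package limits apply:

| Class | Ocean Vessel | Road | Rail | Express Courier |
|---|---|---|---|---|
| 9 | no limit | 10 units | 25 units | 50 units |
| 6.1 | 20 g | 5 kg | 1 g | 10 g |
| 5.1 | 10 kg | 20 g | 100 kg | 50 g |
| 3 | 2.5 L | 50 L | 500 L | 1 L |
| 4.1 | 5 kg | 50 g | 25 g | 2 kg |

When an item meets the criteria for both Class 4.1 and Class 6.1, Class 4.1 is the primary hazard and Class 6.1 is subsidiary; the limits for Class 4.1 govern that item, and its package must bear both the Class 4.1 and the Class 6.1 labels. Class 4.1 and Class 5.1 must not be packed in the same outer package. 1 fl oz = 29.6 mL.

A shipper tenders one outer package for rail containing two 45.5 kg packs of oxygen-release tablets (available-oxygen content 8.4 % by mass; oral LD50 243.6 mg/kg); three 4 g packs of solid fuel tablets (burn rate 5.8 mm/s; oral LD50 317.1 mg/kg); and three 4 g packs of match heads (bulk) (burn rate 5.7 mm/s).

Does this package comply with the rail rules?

No

The oxygen-release tablets have available-oxygen content 8.4 % by mass, which is ≥ 4 % by mass, so they are Class 5.1 (Oxidizer).
With burn rate 5.8 mm/s (> 2.2 mm/s), the solid fuel tablets fall in Class 4.1.
The match heads (bulk) have burn rate 5.7 mm/s, which is > 2.2 mm/s, so they are Class 4.1 (Flammable Solid).
Total Class 4.1: (three 4 g packs = 12 g) + (three 4 g packs = 12 g) = 24 g.
24 g ≤ 25 g (rail limit, Class 4.1) — within limit.
Class 5.1 quantity: two 45.5 kg packs = 91 kg.
91 kg is within the rail limit of 100 kg for Class 5.1.
Class 4.1 and Class 5.1 may not share an outer package.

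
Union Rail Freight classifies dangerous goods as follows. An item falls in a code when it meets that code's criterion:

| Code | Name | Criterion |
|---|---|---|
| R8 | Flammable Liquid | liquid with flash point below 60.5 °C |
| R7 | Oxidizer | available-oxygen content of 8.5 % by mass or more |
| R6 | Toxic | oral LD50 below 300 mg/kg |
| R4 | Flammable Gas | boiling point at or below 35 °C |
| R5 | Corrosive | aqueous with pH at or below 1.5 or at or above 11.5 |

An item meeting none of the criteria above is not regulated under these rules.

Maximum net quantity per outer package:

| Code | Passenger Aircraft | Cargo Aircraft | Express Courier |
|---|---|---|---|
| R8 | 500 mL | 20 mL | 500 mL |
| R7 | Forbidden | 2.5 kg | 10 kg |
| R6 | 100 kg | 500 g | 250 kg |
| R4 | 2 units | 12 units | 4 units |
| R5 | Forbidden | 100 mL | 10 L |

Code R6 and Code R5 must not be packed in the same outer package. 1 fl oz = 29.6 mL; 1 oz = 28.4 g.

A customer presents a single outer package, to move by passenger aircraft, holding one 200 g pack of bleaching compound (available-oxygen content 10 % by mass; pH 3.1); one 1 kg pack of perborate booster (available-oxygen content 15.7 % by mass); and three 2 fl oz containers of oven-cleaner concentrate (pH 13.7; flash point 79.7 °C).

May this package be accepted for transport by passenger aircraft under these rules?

No

Bleaching compound: available-oxygen content 10 % by mass ≥ 8.5 % by mass → Code R7 (Oxidizer).
The perborate booster has available-oxygen content 15.7 % by mass, which is ≥ 8.5 % by mass, so it is Code R7 (Oxidizer).
The oven-cleaner concentrate has pH 13.7, which is ≥ 11.5, so it is Code R5 (Corrosive).
Total Code R7: 200 g + 1 kg = 1.2 kg.
Code R7 is Forbidden by passenger aircraft.
Code R5 quantity: three 2 fl oz containers = 177.6 mL.
Code R5 is Forbidden by passenger aircraft.
The segregation rule (Code R6 with Code R5) does not apply to Code R7 with Code R5.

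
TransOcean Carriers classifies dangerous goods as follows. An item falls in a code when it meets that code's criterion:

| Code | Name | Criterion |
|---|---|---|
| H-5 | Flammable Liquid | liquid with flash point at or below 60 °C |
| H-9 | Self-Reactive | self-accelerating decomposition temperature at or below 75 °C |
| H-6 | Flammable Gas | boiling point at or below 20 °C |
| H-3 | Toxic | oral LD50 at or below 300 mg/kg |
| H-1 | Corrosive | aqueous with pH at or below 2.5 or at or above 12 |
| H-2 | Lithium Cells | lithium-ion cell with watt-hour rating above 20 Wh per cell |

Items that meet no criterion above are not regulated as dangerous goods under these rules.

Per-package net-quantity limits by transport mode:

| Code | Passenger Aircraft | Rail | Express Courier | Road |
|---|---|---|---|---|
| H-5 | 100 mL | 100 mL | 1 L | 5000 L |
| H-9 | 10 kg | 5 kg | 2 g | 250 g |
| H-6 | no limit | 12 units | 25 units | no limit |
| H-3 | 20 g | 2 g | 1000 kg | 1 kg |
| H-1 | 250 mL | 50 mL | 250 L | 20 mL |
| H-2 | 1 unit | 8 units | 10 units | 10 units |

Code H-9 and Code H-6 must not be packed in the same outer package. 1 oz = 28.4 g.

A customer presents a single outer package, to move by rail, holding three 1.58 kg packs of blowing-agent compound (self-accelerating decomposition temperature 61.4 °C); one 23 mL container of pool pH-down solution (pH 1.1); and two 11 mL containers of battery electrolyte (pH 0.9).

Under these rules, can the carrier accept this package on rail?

Yes

With self-accelerating decomposition temperature 61.4 °C (≤ 75 °C), the blowing-agent compound falls in Code H-9.
pH 1.1 meets the Code H-1 criterion (Corrosive), so the pool pH-down solution is Code H-1.
Battery electrolyte: pH 0.9 ≤ 2.5 → Code H-1 (Corrosive).
Code H-1 net quantity: 23 mL + (two 11 mL containers = 22 mL) = 45 mL.
45 mL is within the rail limit of 50 mL for Code H-1.
Code H-9 quantity: three 1.58 kg packs = 4.74 kg.
4.74 kg is within the rail limit of 5 kg for Code H-9.
The segregation rule (Code H-9 with Code H-6) does not apply to Code H-1 with Code H-9.
Every hazard code is within its rail limit and no segregation rule is violated.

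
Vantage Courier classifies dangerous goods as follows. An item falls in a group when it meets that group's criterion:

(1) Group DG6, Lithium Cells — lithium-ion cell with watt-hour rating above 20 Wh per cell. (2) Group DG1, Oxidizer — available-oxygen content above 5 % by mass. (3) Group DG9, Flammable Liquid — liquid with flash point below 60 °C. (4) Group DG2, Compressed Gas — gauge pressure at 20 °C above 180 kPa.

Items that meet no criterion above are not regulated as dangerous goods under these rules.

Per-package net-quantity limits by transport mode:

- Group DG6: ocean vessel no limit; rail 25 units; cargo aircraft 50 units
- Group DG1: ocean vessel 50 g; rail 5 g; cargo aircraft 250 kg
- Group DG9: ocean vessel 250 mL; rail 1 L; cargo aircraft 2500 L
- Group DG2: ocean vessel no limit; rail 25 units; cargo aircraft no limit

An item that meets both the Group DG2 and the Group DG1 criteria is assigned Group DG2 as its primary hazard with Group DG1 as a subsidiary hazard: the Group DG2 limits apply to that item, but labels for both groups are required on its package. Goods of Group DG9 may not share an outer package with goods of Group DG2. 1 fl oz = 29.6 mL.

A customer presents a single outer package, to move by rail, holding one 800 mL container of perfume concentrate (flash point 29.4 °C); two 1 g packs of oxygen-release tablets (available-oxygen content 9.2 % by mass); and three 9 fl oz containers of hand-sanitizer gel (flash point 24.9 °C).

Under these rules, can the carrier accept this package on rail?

The perfume concentrate has flash point 29.4 °C, which is < 60 °C, so it is Group DG9 (Flammable Liquid).
Oxygen-release tablets: available-oxygen content 9.2 % by mass > 5 % by mass → Group DG1 (Oxidizer).
The hand-sanitizer gel has flash point 24.9 °C, which is < 60 °C, so it is Group DG9 (Flammable Liquid).
Total Group DG9: 800 mL + (three 9 fl oz containers = 799.2 mL) = 1599.2 mL.
1599.2 mL > 1 L (rail limit, Group DG9) — over the limit.
Group DG1 quantity: two 1 g packs = 2 g.
2 g ≤ 5 g (rail limit, Group DG1) — within limit.
The segregation rule (Group DG9 with Group DG2) does not apply to Group DG9 with Group DG1.

No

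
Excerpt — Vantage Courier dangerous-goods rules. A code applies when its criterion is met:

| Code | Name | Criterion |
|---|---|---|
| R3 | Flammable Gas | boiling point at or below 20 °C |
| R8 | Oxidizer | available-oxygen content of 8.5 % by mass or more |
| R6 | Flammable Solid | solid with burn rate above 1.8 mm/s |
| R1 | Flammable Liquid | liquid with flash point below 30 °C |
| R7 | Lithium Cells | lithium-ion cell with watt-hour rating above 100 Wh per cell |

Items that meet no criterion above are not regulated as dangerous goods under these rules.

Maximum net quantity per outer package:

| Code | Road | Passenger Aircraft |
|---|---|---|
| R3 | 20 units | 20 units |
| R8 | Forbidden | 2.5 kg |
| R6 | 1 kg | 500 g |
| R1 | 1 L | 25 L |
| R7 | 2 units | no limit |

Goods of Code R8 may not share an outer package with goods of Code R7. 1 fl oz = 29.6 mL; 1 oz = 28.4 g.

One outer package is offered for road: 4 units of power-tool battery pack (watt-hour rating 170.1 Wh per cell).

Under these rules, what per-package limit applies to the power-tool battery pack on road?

Watt-hour rating 170.1 Wh per cell meets the Code R7 criterion (Lithium Cells), so the power-tool battery pack is Code R7.
The road limit for Code R7 is 2 units.

2 units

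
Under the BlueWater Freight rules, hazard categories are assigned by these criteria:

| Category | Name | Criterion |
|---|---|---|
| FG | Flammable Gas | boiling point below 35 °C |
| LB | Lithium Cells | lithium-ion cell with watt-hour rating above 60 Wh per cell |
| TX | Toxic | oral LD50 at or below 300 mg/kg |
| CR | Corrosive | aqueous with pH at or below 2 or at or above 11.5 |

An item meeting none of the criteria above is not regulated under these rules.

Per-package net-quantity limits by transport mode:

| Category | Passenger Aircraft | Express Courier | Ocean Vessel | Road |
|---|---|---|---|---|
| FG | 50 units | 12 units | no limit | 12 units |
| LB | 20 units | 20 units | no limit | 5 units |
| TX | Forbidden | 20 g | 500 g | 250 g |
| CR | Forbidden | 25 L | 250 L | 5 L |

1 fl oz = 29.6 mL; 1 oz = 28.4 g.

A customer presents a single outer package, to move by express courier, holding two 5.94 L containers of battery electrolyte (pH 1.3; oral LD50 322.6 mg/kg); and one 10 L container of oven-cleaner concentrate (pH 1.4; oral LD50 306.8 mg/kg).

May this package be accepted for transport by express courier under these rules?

Yes

The battery electrolyte has pH 1.3, which is ≤ 2, so it is Category CR (Corrosive).
Oven-cleaner concentrate: pH 1.4 ≤ 2 → Category CR (Corrosive).
Category CR net quantity: (two 5.94 L containers = 11.88 L) + 10 L = 21.88 L.
21.88 L ≤ 25 L (express courier limit, Category CR) — within limit.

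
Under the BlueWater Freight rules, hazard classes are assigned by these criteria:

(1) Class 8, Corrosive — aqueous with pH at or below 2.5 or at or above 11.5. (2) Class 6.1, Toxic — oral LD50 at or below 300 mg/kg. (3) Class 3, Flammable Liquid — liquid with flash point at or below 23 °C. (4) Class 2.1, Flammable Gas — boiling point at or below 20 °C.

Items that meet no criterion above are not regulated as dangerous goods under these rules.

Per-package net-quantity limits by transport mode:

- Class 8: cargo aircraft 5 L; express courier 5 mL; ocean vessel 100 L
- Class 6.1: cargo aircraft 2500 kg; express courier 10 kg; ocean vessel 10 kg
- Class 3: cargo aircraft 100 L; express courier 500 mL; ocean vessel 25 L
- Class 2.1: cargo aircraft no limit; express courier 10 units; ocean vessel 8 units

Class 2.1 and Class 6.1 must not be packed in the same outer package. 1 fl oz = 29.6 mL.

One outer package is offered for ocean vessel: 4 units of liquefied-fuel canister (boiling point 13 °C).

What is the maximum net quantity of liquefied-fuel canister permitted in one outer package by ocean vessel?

Boiling point 13 °C meets the Class 2.1 criterion (Flammable Gas), so the liquefied-fuel canister is Class 2.1.
The ocean vessel limit for Class 2.1 is 8 units.

8 units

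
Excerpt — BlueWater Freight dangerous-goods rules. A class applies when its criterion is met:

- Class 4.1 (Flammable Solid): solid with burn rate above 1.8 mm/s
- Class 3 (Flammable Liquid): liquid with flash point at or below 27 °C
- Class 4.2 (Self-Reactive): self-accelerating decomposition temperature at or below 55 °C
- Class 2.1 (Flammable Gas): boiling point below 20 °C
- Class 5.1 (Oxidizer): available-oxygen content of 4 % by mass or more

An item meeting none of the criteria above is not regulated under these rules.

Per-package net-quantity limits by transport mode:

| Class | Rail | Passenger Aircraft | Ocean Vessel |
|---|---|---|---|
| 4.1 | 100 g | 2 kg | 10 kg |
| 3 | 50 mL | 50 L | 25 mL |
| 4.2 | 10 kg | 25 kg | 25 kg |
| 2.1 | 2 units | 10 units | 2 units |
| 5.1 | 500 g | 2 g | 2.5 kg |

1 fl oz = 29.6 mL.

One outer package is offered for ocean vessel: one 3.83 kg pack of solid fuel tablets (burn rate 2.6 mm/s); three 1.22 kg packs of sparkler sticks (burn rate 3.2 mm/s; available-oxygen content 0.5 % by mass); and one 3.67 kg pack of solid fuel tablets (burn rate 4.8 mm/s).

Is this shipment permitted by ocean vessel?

No

Solid fuel tablets: burn rate 2.6 mm/s > 1.8 mm/s → Class 4.1 (Flammable Solid).
Burn rate 3.2 mm/s meets the Class 4.1 criterion (Flammable Solid), so the sparkler sticks are Class 4.1.
Burn rate 4.8 mm/s meets the Class 4.1 criterion (Flammable Solid), so the solid fuel tablets are Class 4.1.
Total Class 4.1: 3.83 kg + (three 1.22 kg packs = 3.66 kg) + 3.67 kg = 11.16 kg.
That exceeds the Class 4.1 ocean vessel limit of 10 kg.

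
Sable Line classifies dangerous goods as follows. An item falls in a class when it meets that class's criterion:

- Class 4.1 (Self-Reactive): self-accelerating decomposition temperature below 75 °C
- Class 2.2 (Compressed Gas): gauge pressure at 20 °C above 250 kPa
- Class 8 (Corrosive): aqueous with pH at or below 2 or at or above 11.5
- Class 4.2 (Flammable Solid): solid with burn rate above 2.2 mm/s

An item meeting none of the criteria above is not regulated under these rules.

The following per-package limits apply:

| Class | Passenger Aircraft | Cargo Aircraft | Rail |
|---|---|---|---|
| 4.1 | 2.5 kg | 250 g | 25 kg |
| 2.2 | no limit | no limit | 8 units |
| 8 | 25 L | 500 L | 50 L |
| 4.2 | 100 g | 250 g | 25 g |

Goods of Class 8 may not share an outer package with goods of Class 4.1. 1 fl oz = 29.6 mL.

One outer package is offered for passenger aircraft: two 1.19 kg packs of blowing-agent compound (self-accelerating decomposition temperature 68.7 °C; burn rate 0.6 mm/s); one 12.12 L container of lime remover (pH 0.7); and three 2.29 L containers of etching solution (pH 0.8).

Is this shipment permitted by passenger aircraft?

With self-accelerating decomposition temperature 68.7 °C (< 75 °C), the blowing-agent compound falls in Class 4.1.
With pH 0.7 (≤ 2), the lime remover falls in Class 8.
Etching solution: pH 0.8 ≤ 2 → Class 8 (Corrosive).
Total Class 8: 12.12 L + (three 2.29 L containers = 6.87 L) = 18.99 L.
18.99 L is within the passenger aircraft limit of 25 L for Class 8.
Class 4.1 quantity: two 1.19 kg packs = 2.38 kg.
That is within the Class 4.1 passenger aircraft limit of 2.5 kg.
Class 8 and Class 4.1 may not share an outer package.

No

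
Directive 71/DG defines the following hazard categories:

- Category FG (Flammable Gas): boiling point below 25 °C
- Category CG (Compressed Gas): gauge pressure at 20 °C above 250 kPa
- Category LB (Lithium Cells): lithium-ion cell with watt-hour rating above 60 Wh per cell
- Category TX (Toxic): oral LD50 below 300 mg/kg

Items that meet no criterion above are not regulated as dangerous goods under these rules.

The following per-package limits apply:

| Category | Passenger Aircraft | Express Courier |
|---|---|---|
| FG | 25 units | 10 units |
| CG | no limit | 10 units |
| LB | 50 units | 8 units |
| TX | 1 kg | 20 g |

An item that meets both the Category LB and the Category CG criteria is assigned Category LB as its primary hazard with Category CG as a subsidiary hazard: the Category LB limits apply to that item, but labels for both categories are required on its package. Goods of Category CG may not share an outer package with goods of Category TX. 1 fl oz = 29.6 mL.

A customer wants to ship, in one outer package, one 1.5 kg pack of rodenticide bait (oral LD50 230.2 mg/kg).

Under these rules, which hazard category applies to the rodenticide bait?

Oral LD50 230.2 mg/kg meets the Category TX criterion (Toxic), so the rodenticide bait is Category TX.

Category TX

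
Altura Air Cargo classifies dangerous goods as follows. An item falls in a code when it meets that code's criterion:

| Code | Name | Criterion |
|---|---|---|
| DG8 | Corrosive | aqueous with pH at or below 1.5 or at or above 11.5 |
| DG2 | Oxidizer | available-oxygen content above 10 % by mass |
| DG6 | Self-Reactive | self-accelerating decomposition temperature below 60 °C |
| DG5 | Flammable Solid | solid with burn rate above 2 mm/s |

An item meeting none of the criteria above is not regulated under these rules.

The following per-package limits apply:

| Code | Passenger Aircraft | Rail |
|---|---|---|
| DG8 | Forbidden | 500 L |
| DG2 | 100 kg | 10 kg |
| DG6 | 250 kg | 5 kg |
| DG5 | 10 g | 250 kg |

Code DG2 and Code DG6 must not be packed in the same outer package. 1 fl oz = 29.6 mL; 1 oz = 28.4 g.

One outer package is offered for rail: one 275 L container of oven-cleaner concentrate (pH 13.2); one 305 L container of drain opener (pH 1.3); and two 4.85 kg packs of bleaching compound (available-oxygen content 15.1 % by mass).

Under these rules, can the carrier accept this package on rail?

No

pH 13.2 meets the Code DG8 criterion (Corrosive), so the oven-cleaner concentrate is Code DG8.
The drain opener has pH 1.3, which is ≤ 1.5, so it is Code DG8 (Corrosive).
Bleaching compound: available-oxygen content 15.1 % by mass > 10 % by mass → Code DG2 (Oxidizer).
Total Code DG8: 275 L + 305 L = 580 L.
580 L > 500 L (rail limit, Code DG8) — over the limit.
Code DG2 quantity: two 4.85 kg packs = 9.7 kg.
9.7 kg ≤ 10 kg (rail limit, Code DG2) — within limit.
The segregation rule (Code DG2 with Code DG6) does not apply to Code DG8 with Code DG2.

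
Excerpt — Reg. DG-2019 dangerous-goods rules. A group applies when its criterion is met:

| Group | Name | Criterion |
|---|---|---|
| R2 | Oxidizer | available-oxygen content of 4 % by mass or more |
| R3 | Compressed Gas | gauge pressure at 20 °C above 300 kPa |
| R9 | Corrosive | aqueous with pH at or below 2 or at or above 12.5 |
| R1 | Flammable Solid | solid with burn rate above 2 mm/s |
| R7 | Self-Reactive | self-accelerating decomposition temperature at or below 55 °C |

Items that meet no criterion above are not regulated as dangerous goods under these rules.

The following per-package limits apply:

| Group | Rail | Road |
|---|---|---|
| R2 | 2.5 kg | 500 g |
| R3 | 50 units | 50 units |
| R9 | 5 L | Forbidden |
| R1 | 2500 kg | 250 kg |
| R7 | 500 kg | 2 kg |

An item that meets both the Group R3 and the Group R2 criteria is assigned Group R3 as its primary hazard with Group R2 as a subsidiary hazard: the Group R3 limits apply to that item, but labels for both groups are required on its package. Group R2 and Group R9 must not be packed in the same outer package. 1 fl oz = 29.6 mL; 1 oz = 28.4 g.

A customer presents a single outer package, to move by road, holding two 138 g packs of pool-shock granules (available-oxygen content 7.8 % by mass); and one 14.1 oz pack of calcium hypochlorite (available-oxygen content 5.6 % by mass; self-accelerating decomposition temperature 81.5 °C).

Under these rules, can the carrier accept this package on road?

Pool-shock granules: available-oxygen content 7.8 % by mass ≥ 4 % by mass → Group R2 (Oxidizer).
With available-oxygen content 5.6 % by mass (≥ 4 % by mass), the calcium hypochlorite falls in Group R2.
Total Group R2: (two 138 g packs = 276 g) + (one 14.1 oz pack = 400.44 g) = 676.44 g.
That exceeds the Group R2 road limit of 500 g.

No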